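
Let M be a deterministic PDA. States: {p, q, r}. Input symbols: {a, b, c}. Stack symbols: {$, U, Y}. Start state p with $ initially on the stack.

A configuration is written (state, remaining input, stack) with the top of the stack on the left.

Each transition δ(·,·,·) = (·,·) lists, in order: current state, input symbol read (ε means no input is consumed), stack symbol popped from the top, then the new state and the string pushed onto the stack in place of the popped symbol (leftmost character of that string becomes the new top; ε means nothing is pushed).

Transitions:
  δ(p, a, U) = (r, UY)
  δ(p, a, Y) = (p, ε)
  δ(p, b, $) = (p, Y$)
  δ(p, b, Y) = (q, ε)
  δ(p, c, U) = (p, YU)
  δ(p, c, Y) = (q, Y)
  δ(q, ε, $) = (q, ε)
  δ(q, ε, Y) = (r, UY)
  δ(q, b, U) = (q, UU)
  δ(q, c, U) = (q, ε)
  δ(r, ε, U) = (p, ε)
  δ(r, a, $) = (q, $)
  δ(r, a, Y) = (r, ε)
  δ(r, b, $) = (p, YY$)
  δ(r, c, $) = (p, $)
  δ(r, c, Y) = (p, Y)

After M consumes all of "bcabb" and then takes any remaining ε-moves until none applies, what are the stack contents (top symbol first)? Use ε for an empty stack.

ε

(p, bcabb, $) ⊢ (p, cabb, Y$) ⊢ (q, abb, Y$) ⊢ (r, abb, UY$) ⊢ (p, abb, Y$) ⊢ (p, bb, $) ⊢ (p, b, Y$) ⊢ (q, ε, $) ⊢ (q, ε, ε)
All input consumed in state q with stack ε.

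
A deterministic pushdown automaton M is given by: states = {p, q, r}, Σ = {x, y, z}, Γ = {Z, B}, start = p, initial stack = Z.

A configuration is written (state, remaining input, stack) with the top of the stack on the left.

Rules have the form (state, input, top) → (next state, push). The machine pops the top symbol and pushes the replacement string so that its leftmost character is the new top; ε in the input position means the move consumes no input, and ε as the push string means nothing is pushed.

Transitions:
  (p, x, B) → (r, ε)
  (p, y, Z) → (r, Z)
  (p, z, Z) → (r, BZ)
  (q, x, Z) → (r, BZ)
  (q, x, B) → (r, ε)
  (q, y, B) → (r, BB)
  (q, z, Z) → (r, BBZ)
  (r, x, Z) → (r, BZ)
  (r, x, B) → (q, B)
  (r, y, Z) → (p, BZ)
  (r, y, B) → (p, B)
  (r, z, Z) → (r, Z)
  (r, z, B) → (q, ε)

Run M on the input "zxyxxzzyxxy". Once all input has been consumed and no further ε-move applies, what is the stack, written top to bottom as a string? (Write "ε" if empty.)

BBZ

(p, zxyxxzzyxxy, Z)
  read z, top Z: go to r, push BZ → (r, xyxxzzyxxy, BZ)
  read x, top B: go to q, push B → (q, yxxzzyxxy, BZ)
  read y, top B: go to r, push BB → (r, xxzzyxxy, BBZ)
  read x, top B: go to q, push B → (q, xzzyxxy, BBZ)
  read x, top B: go to r, push ε → (r, zzyxxy, BZ)
  read z, top B: go to q, push ε → (q, zyxxy, Z)
  read z, top Z: go to r, push BBZ → (r, yxxy, BBZ)
  read y, top B: go to p, push B → (p, xxy, BBZ)
  read x, top B: go to r, push ε → (r, xy, BZ)
  read x, top B: go to q, push B → (q, y, BZ)
  read y, top B: go to r, push BB → (r, ε, BBZ)
All input consumed in state r with stack BBZ.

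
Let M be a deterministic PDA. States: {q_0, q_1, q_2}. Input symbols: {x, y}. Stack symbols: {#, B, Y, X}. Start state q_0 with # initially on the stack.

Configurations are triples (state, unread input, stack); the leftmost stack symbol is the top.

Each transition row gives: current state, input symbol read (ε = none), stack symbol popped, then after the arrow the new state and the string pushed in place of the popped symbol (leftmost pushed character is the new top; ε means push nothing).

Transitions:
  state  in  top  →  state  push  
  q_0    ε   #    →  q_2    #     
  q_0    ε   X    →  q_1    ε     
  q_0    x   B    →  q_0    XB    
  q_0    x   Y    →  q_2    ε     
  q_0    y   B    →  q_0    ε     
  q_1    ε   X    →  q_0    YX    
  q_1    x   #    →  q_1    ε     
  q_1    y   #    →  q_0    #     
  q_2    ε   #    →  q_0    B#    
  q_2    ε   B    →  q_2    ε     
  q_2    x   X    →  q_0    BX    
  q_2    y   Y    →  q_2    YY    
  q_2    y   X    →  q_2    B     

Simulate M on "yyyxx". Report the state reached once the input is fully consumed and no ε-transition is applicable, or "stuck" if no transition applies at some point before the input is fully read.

(q_0, yyyxx, #)
  ε-move, top #: go to q_2, push # → (q_2, yyyxx, #)
  ε-move, top #: go to q_0, push B# → (q_0, yyyxx, B#)
  read y, top B: go to q_0, push ε → (q_0, yyxx, #)
  ε-move, top #: go to q_2, push # → (q_2, yyxx, #)
  ε-move, top #: go to q_0, push B# → (q_0, yyxx, B#)
  read y, top B: go to q_0, push ε → (q_0, yxx, #)
  ε-move, top #: go to q_2, push # → (q_2, yxx, #)
  ε-move, top #: go to q_0, push B# → (q_0, yxx, B#)
  read y, top B: go to q_0, push ε → (q_0, xx, #)
  ε-move, top #: go to q_2, push # → (q_2, xx, #)
  ε-move, top #: go to q_0, push B# → (q_0, xx, B#)
  read x, top B: go to q_0, push XB → (q_0, x, XB#)
  ε-move, top X: go to q_1, push ε → (q_1, x, B#)
No transition for (q_1, x, top B); M blocks with input x remaining.

stuck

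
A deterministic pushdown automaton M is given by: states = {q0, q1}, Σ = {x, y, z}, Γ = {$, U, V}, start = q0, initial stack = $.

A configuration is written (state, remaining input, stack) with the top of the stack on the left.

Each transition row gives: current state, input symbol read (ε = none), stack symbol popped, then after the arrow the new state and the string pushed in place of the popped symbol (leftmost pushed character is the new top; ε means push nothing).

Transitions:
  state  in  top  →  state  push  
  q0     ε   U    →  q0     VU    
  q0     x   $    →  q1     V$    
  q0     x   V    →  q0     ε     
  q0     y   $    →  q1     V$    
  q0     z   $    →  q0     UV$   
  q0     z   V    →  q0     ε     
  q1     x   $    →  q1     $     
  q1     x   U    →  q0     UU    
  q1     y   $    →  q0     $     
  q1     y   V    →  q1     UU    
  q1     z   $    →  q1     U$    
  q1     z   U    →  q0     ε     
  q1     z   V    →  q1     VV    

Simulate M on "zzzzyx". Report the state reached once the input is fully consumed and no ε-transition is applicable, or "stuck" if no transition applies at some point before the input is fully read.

(q0, zzzzyx, $)
  read z, top $: go to q0, push UV$ → (q0, zzzyx, UV$)
  ε-move, top U: go to q0, push VU → (q0, zzzyx, VUV$)
  read z, top V: go to q0, push ε → (q0, zzyx, UV$)
  ε-move, top U: go to q0, push VU → (q0, zzyx, VUV$)
  read z, top V: go to q0, push ε → (q0, zyx, UV$)
  ε-move, top U: go to q0, push VU → (q0, zyx, VUV$)
  read z, top V: go to q0, push ε → (q0, yx, UV$)
  ε-move, top U: go to q0, push VU → (q0, yx, VUV$)
No transition for (q0, y, top V); M blocks with input yx remaining.

stuck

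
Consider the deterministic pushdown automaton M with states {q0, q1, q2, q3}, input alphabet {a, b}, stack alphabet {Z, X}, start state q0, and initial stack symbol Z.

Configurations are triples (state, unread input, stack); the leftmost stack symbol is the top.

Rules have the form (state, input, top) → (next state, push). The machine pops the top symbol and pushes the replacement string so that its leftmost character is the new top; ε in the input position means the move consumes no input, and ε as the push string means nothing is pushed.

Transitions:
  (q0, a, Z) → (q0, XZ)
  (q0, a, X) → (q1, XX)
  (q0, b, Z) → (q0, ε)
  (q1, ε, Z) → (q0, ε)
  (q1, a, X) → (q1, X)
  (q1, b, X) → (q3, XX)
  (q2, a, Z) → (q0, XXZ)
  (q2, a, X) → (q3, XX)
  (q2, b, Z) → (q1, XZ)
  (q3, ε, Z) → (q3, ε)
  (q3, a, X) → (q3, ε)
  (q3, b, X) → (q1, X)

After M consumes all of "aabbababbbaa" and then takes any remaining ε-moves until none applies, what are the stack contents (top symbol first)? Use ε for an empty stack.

XXXXZ

(q0, aabbababbbaa, Z) ⊢ (q0, abbababbbaa, XZ) ⊢ (q1, bbababbbaa, XXZ) ⊢ (q3, bababbbaa, XXXZ) ⊢ (q1, ababbbaa, XXXZ) ⊢ (q1, babbbaa, XXXZ) ⊢ (q3, abbbaa, XXXXZ) ⊢ (q3, bbbaa, XXXZ) ⊢ (q1, bbaa, XXXZ) ⊢ (q3, baa, XXXXZ) ⊢ (q1, aa, XXXXZ) ⊢ (q1, a, XXXXZ) ⊢ (q1, ε, XXXXZ)
All input consumed in state q1 with stack XXXXZ.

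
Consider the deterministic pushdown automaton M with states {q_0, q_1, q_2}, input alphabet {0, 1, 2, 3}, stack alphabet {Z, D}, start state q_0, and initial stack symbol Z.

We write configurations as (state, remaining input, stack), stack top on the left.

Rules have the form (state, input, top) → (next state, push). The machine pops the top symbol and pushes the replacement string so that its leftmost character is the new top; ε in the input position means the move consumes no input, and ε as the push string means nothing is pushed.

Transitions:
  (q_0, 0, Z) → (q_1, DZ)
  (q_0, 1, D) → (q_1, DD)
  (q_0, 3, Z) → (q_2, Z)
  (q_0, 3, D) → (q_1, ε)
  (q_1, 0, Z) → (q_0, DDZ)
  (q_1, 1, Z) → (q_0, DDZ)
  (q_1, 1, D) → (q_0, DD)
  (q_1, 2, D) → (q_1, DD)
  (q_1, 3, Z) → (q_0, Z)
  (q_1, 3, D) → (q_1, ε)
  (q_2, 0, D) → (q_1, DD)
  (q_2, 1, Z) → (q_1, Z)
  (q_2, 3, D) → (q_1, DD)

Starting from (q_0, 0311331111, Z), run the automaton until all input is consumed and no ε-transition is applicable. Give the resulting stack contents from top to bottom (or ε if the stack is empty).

DDDDDZ

(q_0, 0311331111, Z) ⊢ (q_1, 311331111, DZ) ⊢ (q_1, 11331111, Z) ⊢ (q_0, 1331111, DDZ) ⊢ (q_1, 331111, DDDZ) ⊢ (q_1, 31111, DDZ) ⊢ (q_1, 1111, DZ) ⊢ (q_0, 111, DDZ) ⊢ (q_1, 11, DDDZ) ⊢ (q_0, 1, DDDDZ) ⊢ (q_1, ε, DDDDDZ)
All input consumed in state q_1 with stack DDDDDZ.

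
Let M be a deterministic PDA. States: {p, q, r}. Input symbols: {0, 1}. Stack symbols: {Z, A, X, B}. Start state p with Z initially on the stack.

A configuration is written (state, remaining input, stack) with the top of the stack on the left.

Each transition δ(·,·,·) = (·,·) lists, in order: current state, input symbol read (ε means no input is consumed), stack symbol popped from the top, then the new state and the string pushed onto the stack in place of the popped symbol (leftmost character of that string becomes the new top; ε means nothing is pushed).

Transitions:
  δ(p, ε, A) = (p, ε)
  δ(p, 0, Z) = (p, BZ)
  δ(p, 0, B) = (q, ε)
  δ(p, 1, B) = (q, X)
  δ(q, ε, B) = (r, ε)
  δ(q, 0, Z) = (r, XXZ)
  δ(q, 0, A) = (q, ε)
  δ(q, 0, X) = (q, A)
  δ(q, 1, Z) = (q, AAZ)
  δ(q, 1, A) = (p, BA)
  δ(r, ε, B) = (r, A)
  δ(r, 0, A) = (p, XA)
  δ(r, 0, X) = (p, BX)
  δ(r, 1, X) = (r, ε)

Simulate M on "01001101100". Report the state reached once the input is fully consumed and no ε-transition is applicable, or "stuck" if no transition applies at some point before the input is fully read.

(p, 01001101100, Z) ⊢ (p, 1001101100, BZ) ⊢ (q, 001101100, XZ) ⊢ (q, 01101100, AZ) ⊢ (q, 1101100, Z) ⊢ (q, 101100, AAZ) ⊢ (p, 01100, BAAZ) ⊢ (q, 1100, AAZ) ⊢ (p, 100, BAAZ) ⊢ (q, 00, XAAZ) ⊢ (q, 0, AAAZ) ⊢ (q, ε, AAZ)
All input consumed; M is in state q.

q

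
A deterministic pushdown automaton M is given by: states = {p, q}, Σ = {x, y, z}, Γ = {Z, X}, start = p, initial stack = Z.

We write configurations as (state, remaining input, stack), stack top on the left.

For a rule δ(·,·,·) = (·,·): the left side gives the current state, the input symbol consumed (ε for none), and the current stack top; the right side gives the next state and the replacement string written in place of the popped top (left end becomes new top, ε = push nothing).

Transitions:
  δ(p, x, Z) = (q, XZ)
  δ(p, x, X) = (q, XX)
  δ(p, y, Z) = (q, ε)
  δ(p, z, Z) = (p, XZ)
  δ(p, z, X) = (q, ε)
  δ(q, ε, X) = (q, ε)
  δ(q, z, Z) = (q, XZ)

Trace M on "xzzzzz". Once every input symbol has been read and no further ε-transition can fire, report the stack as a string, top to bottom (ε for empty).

(p, xzzzzz, Z) ⊢ (q, zzzzz, XZ) ⊢ (q, zzzzz, Z) ⊢ (q, zzzz, XZ) ⊢ (q, zzzz, Z) ⊢ (q, zzz, XZ) ⊢ (q, zzz, Z) ⊢ (q, zz, XZ) ⊢ (q, zz, Z) ⊢ (q, z, XZ) ⊢ (q, z, Z) ⊢ (q, ε, XZ) ⊢ (q, ε, Z)
All input consumed in state q with stack Z.

Z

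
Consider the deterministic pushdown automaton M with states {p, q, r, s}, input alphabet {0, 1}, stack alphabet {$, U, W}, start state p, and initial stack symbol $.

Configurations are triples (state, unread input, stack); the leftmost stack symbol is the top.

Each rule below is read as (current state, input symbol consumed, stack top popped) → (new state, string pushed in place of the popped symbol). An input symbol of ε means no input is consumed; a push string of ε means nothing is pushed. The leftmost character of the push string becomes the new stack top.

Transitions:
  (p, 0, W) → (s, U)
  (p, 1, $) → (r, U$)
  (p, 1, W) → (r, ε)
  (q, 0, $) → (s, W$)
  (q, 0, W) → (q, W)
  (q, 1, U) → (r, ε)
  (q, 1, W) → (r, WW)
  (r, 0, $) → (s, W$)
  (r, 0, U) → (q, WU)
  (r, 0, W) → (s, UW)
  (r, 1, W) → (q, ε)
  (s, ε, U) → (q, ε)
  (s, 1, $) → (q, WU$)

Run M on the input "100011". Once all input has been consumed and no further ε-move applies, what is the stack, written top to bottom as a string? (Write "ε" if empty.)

WU$

(p, 100011, $)
  read 1, top $: go to r, push U$ → (r, 00011, U$)
  read 0, top U: go to q, push WU → (q, 0011, WU$)
  read 0, top W: go to q, push W → (q, 011, WU$)
  read 0, top W: go to q, push W → (q, 11, WU$)
  read 1, top W: go to r, push WW → (r, 1, WWU$)
  read 1, top W: go to q, push ε → (q, ε, WU$)
All input consumed in state q with stack WU$.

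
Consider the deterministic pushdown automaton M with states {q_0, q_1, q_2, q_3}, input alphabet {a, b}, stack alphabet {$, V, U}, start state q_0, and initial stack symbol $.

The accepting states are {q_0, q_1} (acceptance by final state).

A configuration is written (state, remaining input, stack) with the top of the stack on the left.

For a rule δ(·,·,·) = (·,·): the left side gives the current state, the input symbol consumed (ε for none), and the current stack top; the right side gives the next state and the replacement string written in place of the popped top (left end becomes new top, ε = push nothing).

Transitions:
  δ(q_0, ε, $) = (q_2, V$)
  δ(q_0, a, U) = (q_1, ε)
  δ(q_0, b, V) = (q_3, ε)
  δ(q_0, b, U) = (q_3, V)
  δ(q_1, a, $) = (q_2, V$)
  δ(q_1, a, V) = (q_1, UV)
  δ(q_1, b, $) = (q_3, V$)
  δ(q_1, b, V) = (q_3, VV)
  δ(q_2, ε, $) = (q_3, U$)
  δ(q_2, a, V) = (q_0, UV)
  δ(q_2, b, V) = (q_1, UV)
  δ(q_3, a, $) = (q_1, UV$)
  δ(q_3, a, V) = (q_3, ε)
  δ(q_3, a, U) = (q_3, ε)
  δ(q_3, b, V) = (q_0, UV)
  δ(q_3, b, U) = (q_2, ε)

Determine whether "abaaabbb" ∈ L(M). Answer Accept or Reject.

(q_0, abaaabbb, $)
  ε-move, top $: go to q_2, push V$ → (q_2, abaaabbb, V$)
  read a, top V: go to q_0, push UV → (q_0, baaabbb, UV$)
  read b, top U: go to q_3, push V → (q_3, aaabbb, VV$)
  read a, top V: go to q_3, push ε → (q_3, aabbb, V$)
  read a, top V: go to q_3, push ε → (q_3, abbb, $)
  read a, top $: go to q_1, push UV$ → (q_1, bbb, UV$)
No transition applies at (q_1, bbb, UV$); input not fully consumed.

Reject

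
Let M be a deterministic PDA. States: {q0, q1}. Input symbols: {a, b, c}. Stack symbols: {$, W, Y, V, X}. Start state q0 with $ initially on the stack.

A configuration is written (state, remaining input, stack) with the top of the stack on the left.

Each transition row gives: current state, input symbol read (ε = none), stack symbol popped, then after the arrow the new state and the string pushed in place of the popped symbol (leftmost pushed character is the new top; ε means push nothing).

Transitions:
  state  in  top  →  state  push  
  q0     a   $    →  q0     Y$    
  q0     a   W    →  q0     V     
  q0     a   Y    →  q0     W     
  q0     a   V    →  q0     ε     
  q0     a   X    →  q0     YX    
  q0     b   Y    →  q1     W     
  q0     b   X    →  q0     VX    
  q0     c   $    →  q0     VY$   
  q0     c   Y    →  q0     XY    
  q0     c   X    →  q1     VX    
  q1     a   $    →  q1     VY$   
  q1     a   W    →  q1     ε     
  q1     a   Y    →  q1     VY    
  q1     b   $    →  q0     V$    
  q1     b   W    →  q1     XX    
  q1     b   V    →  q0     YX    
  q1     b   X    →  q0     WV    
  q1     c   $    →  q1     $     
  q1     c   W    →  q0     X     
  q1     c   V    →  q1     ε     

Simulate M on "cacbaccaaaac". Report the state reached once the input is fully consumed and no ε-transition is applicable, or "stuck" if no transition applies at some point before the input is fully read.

(q0, cacbaccaaaac, $)
  read c, top $: go to q0, push VY$ → (q0, acbaccaaaac, VY$)
  read a, top V: go to q0, push ε → (q0, cbaccaaaac, Y$)
  read c, top Y: go to q0, push XY → (q0, baccaaaac, XY$)
  read b, top X: go to q0, push VX → (q0, accaaaac, VXY$)
  read a, top V: go to q0, push ε → (q0, ccaaaac, XY$)
  read c, top X: go to q1, push VX → (q1, caaaac, VXY$)
  read c, top V: go to q1, push ε → (q1, aaaac, XY$)
No transition for (q1, a, top X); M blocks with input aaaac remaining.

stuck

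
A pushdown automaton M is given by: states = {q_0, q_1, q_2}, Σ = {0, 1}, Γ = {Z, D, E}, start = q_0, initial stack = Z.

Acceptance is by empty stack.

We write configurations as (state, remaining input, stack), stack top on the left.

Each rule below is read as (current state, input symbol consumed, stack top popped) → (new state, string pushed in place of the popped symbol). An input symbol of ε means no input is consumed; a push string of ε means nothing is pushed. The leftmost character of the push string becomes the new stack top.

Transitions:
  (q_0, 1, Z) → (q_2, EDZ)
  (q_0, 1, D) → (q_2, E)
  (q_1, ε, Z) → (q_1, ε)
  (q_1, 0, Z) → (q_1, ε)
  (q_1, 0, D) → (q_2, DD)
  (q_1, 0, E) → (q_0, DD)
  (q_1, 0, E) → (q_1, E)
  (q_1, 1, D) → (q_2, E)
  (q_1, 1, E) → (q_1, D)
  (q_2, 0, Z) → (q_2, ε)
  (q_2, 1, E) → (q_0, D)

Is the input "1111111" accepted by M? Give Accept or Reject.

No computation consumes all input and empties the stack.

Reject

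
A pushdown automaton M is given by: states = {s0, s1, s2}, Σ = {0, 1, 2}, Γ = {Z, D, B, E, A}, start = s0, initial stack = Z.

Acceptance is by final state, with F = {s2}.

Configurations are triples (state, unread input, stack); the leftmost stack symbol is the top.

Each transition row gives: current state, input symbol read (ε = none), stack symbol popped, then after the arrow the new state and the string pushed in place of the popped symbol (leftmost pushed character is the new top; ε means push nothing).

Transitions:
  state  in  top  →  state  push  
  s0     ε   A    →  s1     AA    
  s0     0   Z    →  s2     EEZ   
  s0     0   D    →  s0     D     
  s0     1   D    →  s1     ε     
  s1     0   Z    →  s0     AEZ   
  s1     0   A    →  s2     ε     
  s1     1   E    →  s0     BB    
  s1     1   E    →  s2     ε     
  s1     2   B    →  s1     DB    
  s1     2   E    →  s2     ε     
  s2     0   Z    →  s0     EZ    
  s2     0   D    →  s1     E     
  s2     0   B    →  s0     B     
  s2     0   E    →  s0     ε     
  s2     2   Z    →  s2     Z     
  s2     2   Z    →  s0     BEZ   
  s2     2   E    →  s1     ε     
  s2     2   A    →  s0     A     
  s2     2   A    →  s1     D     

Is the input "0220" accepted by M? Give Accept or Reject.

Reject

No computation consumes all input and reaches a final state.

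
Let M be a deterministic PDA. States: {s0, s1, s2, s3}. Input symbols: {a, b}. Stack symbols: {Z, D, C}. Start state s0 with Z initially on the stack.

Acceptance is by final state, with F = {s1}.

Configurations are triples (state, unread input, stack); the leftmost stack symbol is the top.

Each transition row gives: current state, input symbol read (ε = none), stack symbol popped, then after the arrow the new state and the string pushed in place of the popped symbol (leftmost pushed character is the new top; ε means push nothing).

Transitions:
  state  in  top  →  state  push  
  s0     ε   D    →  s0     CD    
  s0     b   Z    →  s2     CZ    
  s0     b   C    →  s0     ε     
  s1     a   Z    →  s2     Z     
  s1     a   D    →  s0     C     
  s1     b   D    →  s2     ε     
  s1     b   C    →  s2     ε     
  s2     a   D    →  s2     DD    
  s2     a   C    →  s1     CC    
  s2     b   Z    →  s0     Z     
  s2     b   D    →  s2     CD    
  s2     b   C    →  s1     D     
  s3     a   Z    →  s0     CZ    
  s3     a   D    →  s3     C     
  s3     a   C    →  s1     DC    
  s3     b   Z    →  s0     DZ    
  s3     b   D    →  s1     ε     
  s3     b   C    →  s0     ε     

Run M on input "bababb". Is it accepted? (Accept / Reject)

Accept

(s0, bababb, Z)
  read b, top Z: go to s2, push CZ → (s2, ababb, CZ)
  read a, top C: go to s1, push CC → (s1, babb, CCZ)
  read b, top C: go to s2, push ε → (s2, abb, CZ)
  read a, top C: go to s1, push CC → (s1, bb, CCZ)
  read b, top C: go to s2, push ε → (s2, b, CZ)
  read b, top C: go to s1, push D → (s1, ε, DZ)
All input consumed; state s1 ∈ F.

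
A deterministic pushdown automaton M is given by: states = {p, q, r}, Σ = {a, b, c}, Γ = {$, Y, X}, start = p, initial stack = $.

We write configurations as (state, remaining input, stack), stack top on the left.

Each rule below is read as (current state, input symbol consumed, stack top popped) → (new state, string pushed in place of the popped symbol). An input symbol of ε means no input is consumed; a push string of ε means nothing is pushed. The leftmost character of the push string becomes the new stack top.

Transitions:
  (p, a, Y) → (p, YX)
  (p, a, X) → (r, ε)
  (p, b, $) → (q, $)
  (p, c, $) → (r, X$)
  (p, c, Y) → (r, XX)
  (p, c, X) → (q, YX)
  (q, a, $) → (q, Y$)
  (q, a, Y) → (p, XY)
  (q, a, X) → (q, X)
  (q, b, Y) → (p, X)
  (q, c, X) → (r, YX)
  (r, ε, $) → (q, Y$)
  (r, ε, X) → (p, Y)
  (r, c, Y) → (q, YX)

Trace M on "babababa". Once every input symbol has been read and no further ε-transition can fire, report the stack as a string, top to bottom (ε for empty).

Y$

(p, babababa, $)
  read b, top $: go to q, push $ → (q, abababa, $)
  read a, top $: go to q, push Y$ → (q, bababa, Y$)
  read b, top Y: go to p, push X → (p, ababa, X$)
  read a, top X: go to r, push ε → (r, baba, $)
  ε-move, top $: go to q, push Y$ → (q, baba, Y$)
  read b, top Y: go to p, push X → (p, aba, X$)
  read a, top X: go to r, push ε → (r, ba, $)
  ε-move, top $: go to q, push Y$ → (q, ba, Y$)
  read b, top Y: go to p, push X → (p, a, X$)
  read a, top X: go to r, push ε → (r, ε, $)
  ε-move, top $: go to q, push Y$ → (q, ε, Y$)
All input consumed in state q with stack Y$.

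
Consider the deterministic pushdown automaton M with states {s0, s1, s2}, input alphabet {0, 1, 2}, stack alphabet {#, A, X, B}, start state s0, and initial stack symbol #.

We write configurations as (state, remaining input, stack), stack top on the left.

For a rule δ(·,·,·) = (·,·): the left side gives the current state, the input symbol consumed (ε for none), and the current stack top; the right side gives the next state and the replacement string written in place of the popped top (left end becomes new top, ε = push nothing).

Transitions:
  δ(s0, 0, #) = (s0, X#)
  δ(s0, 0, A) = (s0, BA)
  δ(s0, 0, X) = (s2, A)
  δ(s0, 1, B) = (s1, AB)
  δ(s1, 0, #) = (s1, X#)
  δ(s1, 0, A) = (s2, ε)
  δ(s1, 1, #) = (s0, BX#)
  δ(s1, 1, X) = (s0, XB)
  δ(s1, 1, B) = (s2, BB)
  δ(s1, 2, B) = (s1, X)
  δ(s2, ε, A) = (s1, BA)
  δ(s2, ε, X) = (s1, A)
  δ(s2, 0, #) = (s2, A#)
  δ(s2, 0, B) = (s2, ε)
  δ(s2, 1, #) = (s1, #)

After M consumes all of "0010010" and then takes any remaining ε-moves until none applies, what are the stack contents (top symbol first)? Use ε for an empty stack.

(s0, 0010010, #)
  read 0, top #: go to s0, push X# → (s0, 010010, X#)
  read 0, top X: go to s2, push A → (s2, 10010, A#)
  ε-move, top A: go to s1, push BA → (s1, 10010, BA#)
  read 1, top B: go to s2, push BB → (s2, 0010, BBA#)
  read 0, top B: go to s2, push ε → (s2, 010, BA#)
  read 0, top B: go to s2, push ε → (s2, 10, A#)
  ε-move, top A: go to s1, push BA → (s1, 10, BA#)
  read 1, top B: go to s2, push BB → (s2, 0, BBA#)
  read 0, top B: go to s2, push ε → (s2, ε, BA#)
All input consumed in state s2 with stack BA#.

BA#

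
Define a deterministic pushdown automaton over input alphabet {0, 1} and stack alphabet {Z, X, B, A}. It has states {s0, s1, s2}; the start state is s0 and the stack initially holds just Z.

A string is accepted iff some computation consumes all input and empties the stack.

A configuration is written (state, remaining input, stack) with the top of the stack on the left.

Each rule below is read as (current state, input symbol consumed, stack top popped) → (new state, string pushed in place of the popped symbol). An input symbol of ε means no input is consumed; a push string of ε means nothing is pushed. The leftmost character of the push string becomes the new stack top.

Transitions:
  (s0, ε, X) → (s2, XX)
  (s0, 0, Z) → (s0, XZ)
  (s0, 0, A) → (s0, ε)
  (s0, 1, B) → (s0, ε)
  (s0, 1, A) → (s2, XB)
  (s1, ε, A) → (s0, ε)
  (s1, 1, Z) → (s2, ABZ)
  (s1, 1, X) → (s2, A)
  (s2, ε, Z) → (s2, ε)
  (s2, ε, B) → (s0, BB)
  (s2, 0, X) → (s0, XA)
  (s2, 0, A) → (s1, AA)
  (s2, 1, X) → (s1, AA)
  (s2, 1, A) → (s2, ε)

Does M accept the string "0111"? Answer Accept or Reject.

(s0, 0111, Z)
  read 0, top Z: go to s0, push XZ → (s0, 111, XZ)
  ε-move, top X: go to s2, push XX → (s2, 111, XXZ)
  read 1, top X: go to s1, push AA → (s1, 11, AAXZ)
  ε-move, top A: go to s0, push ε → (s0, 11, AXZ)
  read 1, top A: go to s2, push XB → (s2, 1, XBXZ)
  read 1, top X: go to s1, push AA → (s1, ε, AABXZ)
  ε-move, top A: go to s0, push ε → (s0, ε, ABXZ)
All input consumed; stack is ABXZ, not empty, and no further ε-move applies.

Reject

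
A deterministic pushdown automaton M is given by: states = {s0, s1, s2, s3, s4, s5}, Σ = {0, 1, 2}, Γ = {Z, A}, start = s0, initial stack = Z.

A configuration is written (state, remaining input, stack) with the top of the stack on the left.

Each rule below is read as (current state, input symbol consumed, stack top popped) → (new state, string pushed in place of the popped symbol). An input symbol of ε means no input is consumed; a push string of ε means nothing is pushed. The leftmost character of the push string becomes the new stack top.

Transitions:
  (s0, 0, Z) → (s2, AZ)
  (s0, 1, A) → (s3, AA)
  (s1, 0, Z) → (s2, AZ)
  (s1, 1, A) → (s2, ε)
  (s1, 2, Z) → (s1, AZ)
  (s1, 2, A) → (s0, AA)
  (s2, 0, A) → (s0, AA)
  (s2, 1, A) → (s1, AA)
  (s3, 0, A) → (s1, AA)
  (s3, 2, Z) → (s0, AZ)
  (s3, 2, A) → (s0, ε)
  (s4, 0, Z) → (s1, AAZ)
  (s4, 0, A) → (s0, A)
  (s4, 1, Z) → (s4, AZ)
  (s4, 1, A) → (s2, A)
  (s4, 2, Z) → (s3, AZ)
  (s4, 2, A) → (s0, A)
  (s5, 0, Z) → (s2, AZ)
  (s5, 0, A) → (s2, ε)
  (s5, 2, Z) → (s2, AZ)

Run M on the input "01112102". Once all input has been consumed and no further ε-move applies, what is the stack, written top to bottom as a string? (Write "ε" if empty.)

AAAAAAZ

(s0, 01112102, Z)
  read 0, top Z: go to s2, push AZ → (s2, 1112102, AZ)
  read 1, top A: go to s1, push AA → (s1, 112102, AAZ)
  read 1, top A: go to s2, push ε → (s2, 12102, AZ)
  read 1, top A: go to s1, push AA → (s1, 2102, AAZ)
  read 2, top A: go to s0, push AA → (s0, 102, AAAZ)
  read 1, top A: go to s3, push AA → (s3, 02, AAAAZ)
  read 0, top A: go to s1, push AA → (s1, 2, AAAAAZ)
  read 2, top A: go to s0, push AA → (s0, ε, AAAAAAZ)
All input consumed in state s0 with stack AAAAAAZ.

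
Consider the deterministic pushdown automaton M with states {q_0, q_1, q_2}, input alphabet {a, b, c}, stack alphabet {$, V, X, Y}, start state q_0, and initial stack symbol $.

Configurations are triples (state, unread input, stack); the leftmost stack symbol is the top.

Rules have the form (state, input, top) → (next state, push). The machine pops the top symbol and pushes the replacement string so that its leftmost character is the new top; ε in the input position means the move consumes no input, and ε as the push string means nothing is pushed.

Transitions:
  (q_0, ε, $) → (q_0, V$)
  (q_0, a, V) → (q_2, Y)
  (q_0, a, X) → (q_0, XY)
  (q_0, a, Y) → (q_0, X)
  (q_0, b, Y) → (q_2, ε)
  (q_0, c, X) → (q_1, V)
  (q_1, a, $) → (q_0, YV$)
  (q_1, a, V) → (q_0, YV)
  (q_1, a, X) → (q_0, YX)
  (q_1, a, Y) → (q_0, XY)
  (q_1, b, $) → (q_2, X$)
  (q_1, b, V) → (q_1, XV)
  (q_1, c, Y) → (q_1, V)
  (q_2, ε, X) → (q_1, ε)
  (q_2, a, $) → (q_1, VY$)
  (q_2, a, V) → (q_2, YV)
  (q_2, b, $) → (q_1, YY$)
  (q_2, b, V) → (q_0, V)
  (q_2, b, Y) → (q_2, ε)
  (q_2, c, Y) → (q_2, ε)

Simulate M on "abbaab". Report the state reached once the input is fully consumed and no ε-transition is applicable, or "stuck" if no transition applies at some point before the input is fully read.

stuck

(q_0, abbaab, $)
  ε-move, top $: go to q_0, push V$ → (q_0, abbaab, V$)
  read a, top V: go to q_2, push Y → (q_2, bbaab, Y$)
  read b, top Y: go to q_2, push ε → (q_2, baab, $)
  read b, top $: go to q_1, push YY$ → (q_1, aab, YY$)
  read a, top Y: go to q_0, push XY → (q_0, ab, XYY$)
  read a, top X: go to q_0, push XY → (q_0, b, XYYY$)
No transition for (q_0, b, top X); M blocks with input b remaining.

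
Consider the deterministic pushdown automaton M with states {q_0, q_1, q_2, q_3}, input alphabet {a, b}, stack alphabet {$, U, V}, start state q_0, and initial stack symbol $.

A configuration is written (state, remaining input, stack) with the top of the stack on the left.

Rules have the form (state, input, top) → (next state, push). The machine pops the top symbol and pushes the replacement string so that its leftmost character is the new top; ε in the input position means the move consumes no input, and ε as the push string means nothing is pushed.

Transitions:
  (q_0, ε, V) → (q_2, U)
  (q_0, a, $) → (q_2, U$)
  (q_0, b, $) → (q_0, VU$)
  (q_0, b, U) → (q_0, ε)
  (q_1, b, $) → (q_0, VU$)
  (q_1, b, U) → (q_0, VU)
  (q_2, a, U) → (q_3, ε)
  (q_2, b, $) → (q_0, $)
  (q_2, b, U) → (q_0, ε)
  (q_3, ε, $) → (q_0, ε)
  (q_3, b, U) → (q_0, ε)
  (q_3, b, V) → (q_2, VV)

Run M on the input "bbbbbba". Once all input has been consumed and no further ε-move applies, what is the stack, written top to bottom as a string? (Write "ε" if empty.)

(q_0, bbbbbba, $)
  read b, top $: go to q_0, push VU$ → (q_0, bbbbba, VU$)
  ε-move, top V: go to q_2, push U → (q_2, bbbbba, UU$)
  read b, top U: go to q_0, push ε → (q_0, bbbba, U$)
  read b, top U: go to q_0, push ε → (q_0, bbba, $)
  read b, top $: go to q_0, push VU$ → (q_0, bba, VU$)
  ε-move, top V: go to q_2, push U → (q_2, bba, UU$)
  read b, top U: go to q_0, push ε → (q_0, ba, U$)
  read b, top U: go to q_0, push ε → (q_0, a, $)
  read a, top $: go to q_2, push U$ → (q_2, ε, U$)
All input consumed in state q_2 with stack U$.

U$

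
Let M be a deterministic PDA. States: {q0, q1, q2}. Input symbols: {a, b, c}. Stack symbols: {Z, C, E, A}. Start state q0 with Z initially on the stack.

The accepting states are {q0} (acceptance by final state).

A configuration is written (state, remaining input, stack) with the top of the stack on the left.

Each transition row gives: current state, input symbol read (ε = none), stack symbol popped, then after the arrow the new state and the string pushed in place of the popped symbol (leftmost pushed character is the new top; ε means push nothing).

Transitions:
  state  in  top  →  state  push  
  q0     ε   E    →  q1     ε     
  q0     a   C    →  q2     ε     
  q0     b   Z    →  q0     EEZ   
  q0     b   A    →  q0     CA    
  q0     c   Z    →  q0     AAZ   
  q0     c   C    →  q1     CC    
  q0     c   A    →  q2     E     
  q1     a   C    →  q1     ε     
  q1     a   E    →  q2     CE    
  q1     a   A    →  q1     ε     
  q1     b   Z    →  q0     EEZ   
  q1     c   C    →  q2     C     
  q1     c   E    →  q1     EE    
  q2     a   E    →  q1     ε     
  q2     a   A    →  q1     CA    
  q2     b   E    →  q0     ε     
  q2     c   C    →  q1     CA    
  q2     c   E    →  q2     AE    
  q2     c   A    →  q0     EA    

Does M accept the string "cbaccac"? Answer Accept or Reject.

Reject

(q0, cbaccac, Z)
  read c, top Z: go to q0, push AAZ → (q0, baccac, AAZ)
  read b, top A: go to q0, push CA → (q0, accac, CAAZ)
  read a, top C: go to q2, push ε → (q2, ccac, AAZ)
  read c, top A: go to q0, push EA → (q0, cac, EAAZ)
  ε-move, top E: go to q1, push ε → (q1, cac, AAZ)
No transition applies at (q1, cac, AAZ); input not fully consumed.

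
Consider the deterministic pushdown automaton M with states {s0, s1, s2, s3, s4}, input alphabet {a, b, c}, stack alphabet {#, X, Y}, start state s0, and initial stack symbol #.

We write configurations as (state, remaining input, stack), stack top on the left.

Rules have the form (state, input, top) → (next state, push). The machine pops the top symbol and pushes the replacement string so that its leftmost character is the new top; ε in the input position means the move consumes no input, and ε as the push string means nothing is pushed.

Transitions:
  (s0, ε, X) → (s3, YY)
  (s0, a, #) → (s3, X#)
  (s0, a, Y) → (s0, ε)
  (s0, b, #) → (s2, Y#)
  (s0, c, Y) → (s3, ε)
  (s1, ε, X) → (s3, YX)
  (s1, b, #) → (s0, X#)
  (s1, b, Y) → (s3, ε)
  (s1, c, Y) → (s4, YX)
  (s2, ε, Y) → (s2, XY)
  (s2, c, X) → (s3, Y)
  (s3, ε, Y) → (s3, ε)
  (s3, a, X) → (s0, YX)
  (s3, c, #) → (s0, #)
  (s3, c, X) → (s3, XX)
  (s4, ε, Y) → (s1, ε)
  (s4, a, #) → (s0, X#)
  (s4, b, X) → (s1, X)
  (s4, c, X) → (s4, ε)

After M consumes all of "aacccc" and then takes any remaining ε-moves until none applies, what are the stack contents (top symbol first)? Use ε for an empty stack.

XXXX#

(s0, aacccc, #)
  read a, top #: go to s3, push X# → (s3, acccc, X#)
  read a, top X: go to s0, push YX → (s0, cccc, YX#)
  read c, top Y: go to s3, push ε → (s3, ccc, X#)
  read c, top X: go to s3, push XX → (s3, cc, XX#)
  read c, top X: go to s3, push XX → (s3, c, XXX#)
  read c, top X: go to s3, push XX → (s3, ε, XXXX#)
All input consumed in state s3 with stack XXXX#.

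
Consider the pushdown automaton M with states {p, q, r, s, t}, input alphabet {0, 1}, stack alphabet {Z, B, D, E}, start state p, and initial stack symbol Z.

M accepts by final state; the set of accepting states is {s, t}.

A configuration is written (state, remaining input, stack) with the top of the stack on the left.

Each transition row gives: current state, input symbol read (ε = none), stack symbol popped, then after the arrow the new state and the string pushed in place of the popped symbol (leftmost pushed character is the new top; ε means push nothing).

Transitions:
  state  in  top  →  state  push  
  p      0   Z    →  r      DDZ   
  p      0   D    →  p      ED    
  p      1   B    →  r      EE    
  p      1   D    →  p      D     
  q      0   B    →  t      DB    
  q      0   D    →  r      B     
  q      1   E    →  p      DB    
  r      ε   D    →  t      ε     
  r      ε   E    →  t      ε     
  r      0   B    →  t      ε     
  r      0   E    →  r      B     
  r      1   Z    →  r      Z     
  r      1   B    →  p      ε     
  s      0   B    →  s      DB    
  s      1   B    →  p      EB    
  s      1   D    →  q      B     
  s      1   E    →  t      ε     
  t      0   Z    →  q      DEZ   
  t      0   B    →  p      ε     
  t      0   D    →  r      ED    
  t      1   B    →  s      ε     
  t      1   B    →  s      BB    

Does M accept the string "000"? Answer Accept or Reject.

Accept

One accepting computation: (p, 000, Z) ⊢ (r, 00, DDZ) ⊢ (t, 00, DZ) ⊢ (r, 0, EDZ) ⊢ (t, 0, DZ) ⊢ (r, ε, EDZ) ⊢ (t, ε, DZ)
All input consumed and state t ∈ F.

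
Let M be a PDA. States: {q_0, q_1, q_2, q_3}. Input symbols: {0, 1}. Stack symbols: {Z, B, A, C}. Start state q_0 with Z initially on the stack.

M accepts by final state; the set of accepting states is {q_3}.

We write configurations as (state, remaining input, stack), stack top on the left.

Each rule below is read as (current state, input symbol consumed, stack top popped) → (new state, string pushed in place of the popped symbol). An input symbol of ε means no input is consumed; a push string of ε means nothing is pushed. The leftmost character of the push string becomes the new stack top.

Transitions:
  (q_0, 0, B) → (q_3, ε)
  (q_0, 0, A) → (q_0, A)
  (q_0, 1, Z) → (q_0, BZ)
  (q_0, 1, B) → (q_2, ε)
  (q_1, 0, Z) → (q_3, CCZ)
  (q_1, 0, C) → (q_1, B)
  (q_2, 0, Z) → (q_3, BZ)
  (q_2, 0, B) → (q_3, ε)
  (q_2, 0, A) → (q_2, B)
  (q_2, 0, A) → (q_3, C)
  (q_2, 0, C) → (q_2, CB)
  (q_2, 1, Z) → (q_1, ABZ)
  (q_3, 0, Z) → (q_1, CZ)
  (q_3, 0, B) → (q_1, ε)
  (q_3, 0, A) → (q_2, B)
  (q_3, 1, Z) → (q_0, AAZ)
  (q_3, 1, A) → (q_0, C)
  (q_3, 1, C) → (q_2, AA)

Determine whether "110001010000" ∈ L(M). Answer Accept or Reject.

One accepting computation: (q_0, 110001010000, Z) ⊢ (q_0, 10001010000, BZ) ⊢ (q_2, 0001010000, Z) ⊢ (q_3, 001010000, BZ) ⊢ (q_1, 01010000, Z) ⊢ (q_3, 1010000, CCZ) ⊢ (q_2, 010000, AACZ) ⊢ (q_3, 10000, CACZ) ⊢ (q_2, 0000, AAACZ) ⊢ (q_2, 000, BAACZ) ⊢ (q_3, 00, AACZ) ⊢ (q_2, 0, BACZ) ⊢ (q_3, ε, ACZ)
All input consumed and state q_3 ∈ F.

Accept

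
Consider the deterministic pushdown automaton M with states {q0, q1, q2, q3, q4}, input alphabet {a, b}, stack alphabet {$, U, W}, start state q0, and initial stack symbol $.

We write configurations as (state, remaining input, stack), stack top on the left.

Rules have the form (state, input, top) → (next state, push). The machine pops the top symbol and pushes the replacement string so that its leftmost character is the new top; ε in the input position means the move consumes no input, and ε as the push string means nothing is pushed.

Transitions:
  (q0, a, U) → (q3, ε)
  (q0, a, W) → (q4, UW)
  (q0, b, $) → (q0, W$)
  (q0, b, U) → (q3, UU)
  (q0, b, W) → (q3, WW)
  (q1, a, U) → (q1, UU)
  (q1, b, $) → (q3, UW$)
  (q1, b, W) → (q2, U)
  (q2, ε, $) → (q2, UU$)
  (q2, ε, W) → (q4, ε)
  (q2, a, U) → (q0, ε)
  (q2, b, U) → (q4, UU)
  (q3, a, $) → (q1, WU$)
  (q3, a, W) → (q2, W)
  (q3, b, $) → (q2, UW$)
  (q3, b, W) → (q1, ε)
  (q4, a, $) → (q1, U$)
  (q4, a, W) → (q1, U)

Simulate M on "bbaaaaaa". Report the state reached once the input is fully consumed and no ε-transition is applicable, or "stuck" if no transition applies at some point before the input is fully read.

(q0, bbaaaaaa, $) ⊢ (q0, baaaaaa, W$) ⊢ (q3, aaaaaa, WW$) ⊢ (q2, aaaaa, WW$) ⊢ (q4, aaaaa, W$) ⊢ (q1, aaaa, U$) ⊢ (q1, aaa, UU$) ⊢ (q1, aa, UUU$) ⊢ (q1, a, UUUU$) ⊢ (q1, ε, UUUUU$)
All input consumed; M is in state q1.

q1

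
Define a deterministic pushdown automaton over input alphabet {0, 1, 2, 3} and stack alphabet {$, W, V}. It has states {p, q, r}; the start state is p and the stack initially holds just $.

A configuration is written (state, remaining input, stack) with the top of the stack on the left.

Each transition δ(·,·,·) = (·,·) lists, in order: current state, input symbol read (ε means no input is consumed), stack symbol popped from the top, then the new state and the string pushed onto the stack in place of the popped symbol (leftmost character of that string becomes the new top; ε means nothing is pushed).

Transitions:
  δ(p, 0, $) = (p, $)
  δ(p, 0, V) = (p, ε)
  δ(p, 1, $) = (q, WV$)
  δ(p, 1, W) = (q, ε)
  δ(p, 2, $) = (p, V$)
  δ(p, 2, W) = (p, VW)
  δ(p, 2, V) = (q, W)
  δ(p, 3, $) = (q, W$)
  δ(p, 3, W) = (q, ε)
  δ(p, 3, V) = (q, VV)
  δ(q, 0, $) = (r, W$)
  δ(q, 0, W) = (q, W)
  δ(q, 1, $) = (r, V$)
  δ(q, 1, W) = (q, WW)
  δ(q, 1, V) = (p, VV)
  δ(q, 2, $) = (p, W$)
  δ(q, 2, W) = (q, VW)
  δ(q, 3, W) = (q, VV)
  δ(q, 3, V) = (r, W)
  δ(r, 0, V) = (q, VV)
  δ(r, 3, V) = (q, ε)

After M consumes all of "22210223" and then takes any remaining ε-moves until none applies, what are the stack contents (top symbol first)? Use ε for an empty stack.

WWW$

(p, 22210223, $)
  read 2, top $: go to p, push V$ → (p, 2210223, V$)
  read 2, top V: go to q, push W → (q, 210223, W$)
  read 2, top W: go to q, push VW → (q, 10223, VW$)
  read 1, top V: go to p, push VV → (p, 0223, VVW$)
  read 0, top V: go to p, push ε → (p, 223, VW$)
  read 2, top V: go to q, push W → (q, 23, WW$)
  read 2, top W: go to q, push VW → (q, 3, VWW$)
  read 3, top V: go to r, push W → (r, ε, WWW$)
All input consumed in state r with stack WWW$.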